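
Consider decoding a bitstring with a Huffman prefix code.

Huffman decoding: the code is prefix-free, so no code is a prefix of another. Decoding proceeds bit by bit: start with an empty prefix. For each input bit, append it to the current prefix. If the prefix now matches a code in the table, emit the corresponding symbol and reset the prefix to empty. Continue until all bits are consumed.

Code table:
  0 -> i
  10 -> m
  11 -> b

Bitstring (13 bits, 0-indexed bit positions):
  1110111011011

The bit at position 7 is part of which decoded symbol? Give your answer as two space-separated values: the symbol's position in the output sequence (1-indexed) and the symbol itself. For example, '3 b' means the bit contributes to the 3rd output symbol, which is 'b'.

Bit 0: prefix='1' (no match yet)
Bit 1: prefix='11' -> emit 'b', reset
Bit 2: prefix='1' (no match yet)
Bit 3: prefix='10' -> emit 'm', reset
Bit 4: prefix='1' (no match yet)
Bit 5: prefix='11' -> emit 'b', reset
Bit 6: prefix='1' (no match yet)
Bit 7: prefix='10' -> emit 'm', reset
Bit 8: prefix='1' (no match yet)
Bit 9: prefix='11' -> emit 'b', reset
Bit 10: prefix='0' -> emit 'i', reset
Bit 11: prefix='1' (no match yet)

Answer: 4 m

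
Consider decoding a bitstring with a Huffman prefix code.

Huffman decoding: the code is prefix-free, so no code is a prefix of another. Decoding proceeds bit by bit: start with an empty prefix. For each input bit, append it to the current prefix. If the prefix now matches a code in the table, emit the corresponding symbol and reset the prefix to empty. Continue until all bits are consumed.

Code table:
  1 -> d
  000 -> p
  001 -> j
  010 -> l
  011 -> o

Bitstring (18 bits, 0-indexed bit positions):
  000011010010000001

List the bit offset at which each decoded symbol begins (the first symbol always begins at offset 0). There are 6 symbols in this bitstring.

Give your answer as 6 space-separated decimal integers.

Answer: 0 3 6 9 12 15

Derivation:
Bit 0: prefix='0' (no match yet)
Bit 1: prefix='00' (no match yet)
Bit 2: prefix='000' -> emit 'p', reset
Bit 3: prefix='0' (no match yet)
Bit 4: prefix='01' (no match yet)
Bit 5: prefix='011' -> emit 'o', reset
Bit 6: prefix='0' (no match yet)
Bit 7: prefix='01' (no match yet)
Bit 8: prefix='010' -> emit 'l', reset
Bit 9: prefix='0' (no match yet)
Bit 10: prefix='01' (no match yet)
Bit 11: prefix='010' -> emit 'l', reset
Bit 12: prefix='0' (no match yet)
Bit 13: prefix='00' (no match yet)
Bit 14: prefix='000' -> emit 'p', reset
Bit 15: prefix='0' (no match yet)
Bit 16: prefix='00' (no match yet)
Bit 17: prefix='001' -> emit 'j', reset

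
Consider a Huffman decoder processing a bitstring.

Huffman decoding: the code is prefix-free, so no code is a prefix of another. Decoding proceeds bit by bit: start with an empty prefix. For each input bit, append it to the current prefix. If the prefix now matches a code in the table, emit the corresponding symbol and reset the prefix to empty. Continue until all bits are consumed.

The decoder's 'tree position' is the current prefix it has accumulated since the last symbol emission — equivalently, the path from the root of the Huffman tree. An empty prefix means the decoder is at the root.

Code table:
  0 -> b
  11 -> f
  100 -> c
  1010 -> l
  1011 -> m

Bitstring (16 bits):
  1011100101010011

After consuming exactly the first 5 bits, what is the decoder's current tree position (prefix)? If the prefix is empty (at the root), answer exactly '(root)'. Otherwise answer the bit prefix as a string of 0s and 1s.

Answer: 1

Derivation:
Bit 0: prefix='1' (no match yet)
Bit 1: prefix='10' (no match yet)
Bit 2: prefix='101' (no match yet)
Bit 3: prefix='1011' -> emit 'm', reset
Bit 4: prefix='1' (no match yet)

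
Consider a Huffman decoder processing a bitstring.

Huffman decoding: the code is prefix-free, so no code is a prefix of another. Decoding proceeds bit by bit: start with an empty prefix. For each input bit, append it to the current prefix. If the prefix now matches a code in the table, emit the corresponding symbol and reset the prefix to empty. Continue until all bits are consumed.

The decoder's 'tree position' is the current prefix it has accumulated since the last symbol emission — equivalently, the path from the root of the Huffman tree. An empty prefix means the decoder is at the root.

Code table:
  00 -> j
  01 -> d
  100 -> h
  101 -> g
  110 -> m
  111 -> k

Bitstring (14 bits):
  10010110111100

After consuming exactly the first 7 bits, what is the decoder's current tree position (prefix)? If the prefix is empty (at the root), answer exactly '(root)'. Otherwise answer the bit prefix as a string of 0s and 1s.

Bit 0: prefix='1' (no match yet)
Bit 1: prefix='10' (no match yet)
Bit 2: prefix='100' -> emit 'h', reset
Bit 3: prefix='1' (no match yet)
Bit 4: prefix='10' (no match yet)
Bit 5: prefix='101' -> emit 'g', reset
Bit 6: prefix='1' (no match yet)

Answer: 1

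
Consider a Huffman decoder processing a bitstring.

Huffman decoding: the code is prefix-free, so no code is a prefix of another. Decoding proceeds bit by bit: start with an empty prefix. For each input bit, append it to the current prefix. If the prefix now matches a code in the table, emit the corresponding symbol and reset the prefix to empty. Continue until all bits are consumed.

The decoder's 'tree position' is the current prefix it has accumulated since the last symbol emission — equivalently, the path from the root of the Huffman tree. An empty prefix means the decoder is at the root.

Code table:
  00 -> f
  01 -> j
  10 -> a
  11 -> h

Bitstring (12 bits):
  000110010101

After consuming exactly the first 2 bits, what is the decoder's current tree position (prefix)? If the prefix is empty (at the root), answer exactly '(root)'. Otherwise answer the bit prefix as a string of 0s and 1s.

Bit 0: prefix='0' (no match yet)
Bit 1: prefix='00' -> emit 'f', reset

Answer: (root)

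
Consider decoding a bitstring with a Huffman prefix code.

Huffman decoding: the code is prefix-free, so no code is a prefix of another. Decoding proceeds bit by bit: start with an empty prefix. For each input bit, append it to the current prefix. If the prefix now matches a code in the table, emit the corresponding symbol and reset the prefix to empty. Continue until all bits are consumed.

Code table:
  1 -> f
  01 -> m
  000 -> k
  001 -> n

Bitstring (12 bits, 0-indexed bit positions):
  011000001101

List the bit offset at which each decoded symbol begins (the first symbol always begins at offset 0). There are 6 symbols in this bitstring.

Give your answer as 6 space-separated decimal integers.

Bit 0: prefix='0' (no match yet)
Bit 1: prefix='01' -> emit 'm', reset
Bit 2: prefix='1' -> emit 'f', reset
Bit 3: prefix='0' (no match yet)
Bit 4: prefix='00' (no match yet)
Bit 5: prefix='000' -> emit 'k', reset
Bit 6: prefix='0' (no match yet)
Bit 7: prefix='00' (no match yet)
Bit 8: prefix='001' -> emit 'n', reset
Bit 9: prefix='1' -> emit 'f', reset
Bit 10: prefix='0' (no match yet)
Bit 11: prefix='01' -> emit 'm', reset

Answer: 0 2 3 6 9 10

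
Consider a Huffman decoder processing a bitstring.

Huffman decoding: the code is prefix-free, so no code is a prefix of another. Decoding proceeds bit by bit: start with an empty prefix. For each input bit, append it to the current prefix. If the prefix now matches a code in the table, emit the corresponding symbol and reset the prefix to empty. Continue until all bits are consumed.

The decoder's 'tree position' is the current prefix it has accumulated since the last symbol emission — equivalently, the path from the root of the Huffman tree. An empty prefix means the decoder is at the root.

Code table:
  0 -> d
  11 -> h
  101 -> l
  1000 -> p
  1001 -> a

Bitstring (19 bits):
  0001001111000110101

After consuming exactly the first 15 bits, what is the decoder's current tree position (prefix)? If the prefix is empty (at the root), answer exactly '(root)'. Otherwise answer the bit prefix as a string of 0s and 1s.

Bit 0: prefix='0' -> emit 'd', reset
Bit 1: prefix='0' -> emit 'd', reset
Bit 2: prefix='0' -> emit 'd', reset
Bit 3: prefix='1' (no match yet)
Bit 4: prefix='10' (no match yet)
Bit 5: prefix='100' (no match yet)
Bit 6: prefix='1001' -> emit 'a', reset
Bit 7: prefix='1' (no match yet)
Bit 8: prefix='11' -> emit 'h', reset
Bit 9: prefix='1' (no match yet)
Bit 10: prefix='10' (no match yet)
Bit 11: prefix='100' (no match yet)
Bit 12: prefix='1000' -> emit 'p', reset
Bit 13: prefix='1' (no match yet)
Bit 14: prefix='11' -> emit 'h', reset

Answer: (root)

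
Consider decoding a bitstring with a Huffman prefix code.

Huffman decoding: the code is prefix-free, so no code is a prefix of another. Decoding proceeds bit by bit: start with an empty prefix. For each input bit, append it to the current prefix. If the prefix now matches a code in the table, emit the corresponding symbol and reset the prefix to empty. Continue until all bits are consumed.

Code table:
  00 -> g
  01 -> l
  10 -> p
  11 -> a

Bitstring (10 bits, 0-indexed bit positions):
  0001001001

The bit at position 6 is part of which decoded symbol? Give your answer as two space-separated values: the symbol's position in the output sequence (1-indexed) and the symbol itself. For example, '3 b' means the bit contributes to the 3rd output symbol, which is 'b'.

Bit 0: prefix='0' (no match yet)
Bit 1: prefix='00' -> emit 'g', reset
Bit 2: prefix='0' (no match yet)
Bit 3: prefix='01' -> emit 'l', reset
Bit 4: prefix='0' (no match yet)
Bit 5: prefix='00' -> emit 'g', reset
Bit 6: prefix='1' (no match yet)
Bit 7: prefix='10' -> emit 'p', reset
Bit 8: prefix='0' (no match yet)
Bit 9: prefix='01' -> emit 'l', reset

Answer: 4 p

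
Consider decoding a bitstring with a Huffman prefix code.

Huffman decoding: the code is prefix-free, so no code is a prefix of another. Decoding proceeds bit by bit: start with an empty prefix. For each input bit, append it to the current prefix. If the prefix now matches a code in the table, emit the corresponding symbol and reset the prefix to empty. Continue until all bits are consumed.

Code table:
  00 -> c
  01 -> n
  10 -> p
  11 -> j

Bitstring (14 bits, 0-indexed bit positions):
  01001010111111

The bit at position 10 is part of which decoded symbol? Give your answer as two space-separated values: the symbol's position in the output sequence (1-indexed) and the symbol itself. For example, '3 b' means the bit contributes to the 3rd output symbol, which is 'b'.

Bit 0: prefix='0' (no match yet)
Bit 1: prefix='01' -> emit 'n', reset
Bit 2: prefix='0' (no match yet)
Bit 3: prefix='00' -> emit 'c', reset
Bit 4: prefix='1' (no match yet)
Bit 5: prefix='10' -> emit 'p', reset
Bit 6: prefix='1' (no match yet)
Bit 7: prefix='10' -> emit 'p', reset
Bit 8: prefix='1' (no match yet)
Bit 9: prefix='11' -> emit 'j', reset
Bit 10: prefix='1' (no match yet)
Bit 11: prefix='11' -> emit 'j', reset
Bit 12: prefix='1' (no match yet)
Bit 13: prefix='11' -> emit 'j', reset

Answer: 6 j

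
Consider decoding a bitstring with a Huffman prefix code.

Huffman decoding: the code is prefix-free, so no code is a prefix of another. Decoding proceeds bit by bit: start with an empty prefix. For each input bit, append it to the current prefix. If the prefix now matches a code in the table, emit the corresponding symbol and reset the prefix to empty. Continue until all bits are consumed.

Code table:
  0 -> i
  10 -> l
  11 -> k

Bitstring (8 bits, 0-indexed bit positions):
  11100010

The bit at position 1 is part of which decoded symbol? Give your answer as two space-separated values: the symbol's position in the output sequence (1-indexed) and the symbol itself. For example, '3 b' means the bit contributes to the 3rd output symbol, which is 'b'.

Answer: 1 k

Derivation:
Bit 0: prefix='1' (no match yet)
Bit 1: prefix='11' -> emit 'k', reset
Bit 2: prefix='1' (no match yet)
Bit 3: prefix='10' -> emit 'l', reset
Bit 4: prefix='0' -> emit 'i', reset
Bit 5: prefix='0' -> emit 'i', reset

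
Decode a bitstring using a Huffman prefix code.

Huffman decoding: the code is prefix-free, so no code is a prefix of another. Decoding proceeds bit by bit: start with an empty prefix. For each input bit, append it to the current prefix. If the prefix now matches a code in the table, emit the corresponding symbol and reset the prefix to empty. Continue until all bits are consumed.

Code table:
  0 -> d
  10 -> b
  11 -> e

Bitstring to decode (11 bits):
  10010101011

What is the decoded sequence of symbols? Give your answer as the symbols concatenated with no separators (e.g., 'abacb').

Bit 0: prefix='1' (no match yet)
Bit 1: prefix='10' -> emit 'b', reset
Bit 2: prefix='0' -> emit 'd', reset
Bit 3: prefix='1' (no match yet)
Bit 4: prefix='10' -> emit 'b', reset
Bit 5: prefix='1' (no match yet)
Bit 6: prefix='10' -> emit 'b', reset
Bit 7: prefix='1' (no match yet)
Bit 8: prefix='10' -> emit 'b', reset
Bit 9: prefix='1' (no match yet)
Bit 10: prefix='11' -> emit 'e', reset

Answer: bdbbbe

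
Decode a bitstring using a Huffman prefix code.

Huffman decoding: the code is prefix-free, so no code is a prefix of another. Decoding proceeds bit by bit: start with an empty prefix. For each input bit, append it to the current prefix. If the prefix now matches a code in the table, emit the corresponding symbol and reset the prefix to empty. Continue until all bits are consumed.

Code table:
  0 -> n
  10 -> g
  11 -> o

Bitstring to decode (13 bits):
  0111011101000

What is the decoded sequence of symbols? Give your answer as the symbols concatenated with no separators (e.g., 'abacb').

Bit 0: prefix='0' -> emit 'n', reset
Bit 1: prefix='1' (no match yet)
Bit 2: prefix='11' -> emit 'o', reset
Bit 3: prefix='1' (no match yet)
Bit 4: prefix='10' -> emit 'g', reset
Bit 5: prefix='1' (no match yet)
Bit 6: prefix='11' -> emit 'o', reset
Bit 7: prefix='1' (no match yet)
Bit 8: prefix='10' -> emit 'g', reset
Bit 9: prefix='1' (no match yet)
Bit 10: prefix='10' -> emit 'g', reset
Bit 11: prefix='0' -> emit 'n', reset
Bit 12: prefix='0' -> emit 'n', reset

Answer: nogoggnn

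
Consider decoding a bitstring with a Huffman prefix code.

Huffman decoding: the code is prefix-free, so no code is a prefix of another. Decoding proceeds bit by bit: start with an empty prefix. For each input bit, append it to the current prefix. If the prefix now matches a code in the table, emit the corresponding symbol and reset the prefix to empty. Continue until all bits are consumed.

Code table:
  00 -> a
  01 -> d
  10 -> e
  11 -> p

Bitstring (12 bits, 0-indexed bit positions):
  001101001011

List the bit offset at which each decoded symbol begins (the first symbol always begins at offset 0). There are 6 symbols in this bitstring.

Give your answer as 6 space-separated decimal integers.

Answer: 0 2 4 6 8 10

Derivation:
Bit 0: prefix='0' (no match yet)
Bit 1: prefix='00' -> emit 'a', reset
Bit 2: prefix='1' (no match yet)
Bit 3: prefix='11' -> emit 'p', reset
Bit 4: prefix='0' (no match yet)
Bit 5: prefix='01' -> emit 'd', reset
Bit 6: prefix='0' (no match yet)
Bit 7: prefix='00' -> emit 'a', reset
Bit 8: prefix='1' (no match yet)
Bit 9: prefix='10' -> emit 'e', reset
Bit 10: prefix='1' (no match yet)
Bit 11: prefix='11' -> emit 'p', reset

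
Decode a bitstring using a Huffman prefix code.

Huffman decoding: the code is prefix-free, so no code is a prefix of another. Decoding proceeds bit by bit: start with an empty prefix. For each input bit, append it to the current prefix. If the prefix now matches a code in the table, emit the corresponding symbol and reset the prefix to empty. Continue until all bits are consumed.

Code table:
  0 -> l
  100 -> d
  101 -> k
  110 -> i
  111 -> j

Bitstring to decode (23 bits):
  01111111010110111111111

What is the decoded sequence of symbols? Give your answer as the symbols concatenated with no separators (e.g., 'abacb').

Bit 0: prefix='0' -> emit 'l', reset
Bit 1: prefix='1' (no match yet)
Bit 2: prefix='11' (no match yet)
Bit 3: prefix='111' -> emit 'j', reset
Bit 4: prefix='1' (no match yet)
Bit 5: prefix='11' (no match yet)
Bit 6: prefix='111' -> emit 'j', reset
Bit 7: prefix='1' (no match yet)
Bit 8: prefix='10' (no match yet)
Bit 9: prefix='101' -> emit 'k', reset
Bit 10: prefix='0' -> emit 'l', reset
Bit 11: prefix='1' (no match yet)
Bit 12: prefix='11' (no match yet)
Bit 13: prefix='110' -> emit 'i', reset
Bit 14: prefix='1' (no match yet)
Bit 15: prefix='11' (no match yet)
Bit 16: prefix='111' -> emit 'j', reset
Bit 17: prefix='1' (no match yet)
Bit 18: prefix='11' (no match yet)
Bit 19: prefix='111' -> emit 'j', reset
Bit 20: prefix='1' (no match yet)
Bit 21: prefix='11' (no match yet)
Bit 22: prefix='111' -> emit 'j', reset

Answer: ljjklijjj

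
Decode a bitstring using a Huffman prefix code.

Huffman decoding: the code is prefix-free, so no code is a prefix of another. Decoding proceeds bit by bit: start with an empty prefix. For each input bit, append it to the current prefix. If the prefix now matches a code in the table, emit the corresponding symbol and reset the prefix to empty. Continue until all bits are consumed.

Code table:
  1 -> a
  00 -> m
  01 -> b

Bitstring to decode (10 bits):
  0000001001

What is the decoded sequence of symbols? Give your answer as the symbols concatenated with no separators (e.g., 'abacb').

Answer: mmmama

Derivation:
Bit 0: prefix='0' (no match yet)
Bit 1: prefix='00' -> emit 'm', reset
Bit 2: prefix='0' (no match yet)
Bit 3: prefix='00' -> emit 'm', reset
Bit 4: prefix='0' (no match yet)
Bit 5: prefix='00' -> emit 'm', reset
Bit 6: prefix='1' -> emit 'a', reset
Bit 7: prefix='0' (no match yet)
Bit 8: prefix='00' -> emit 'm', reset
Bit 9: prefix='1' -> emit 'a', reset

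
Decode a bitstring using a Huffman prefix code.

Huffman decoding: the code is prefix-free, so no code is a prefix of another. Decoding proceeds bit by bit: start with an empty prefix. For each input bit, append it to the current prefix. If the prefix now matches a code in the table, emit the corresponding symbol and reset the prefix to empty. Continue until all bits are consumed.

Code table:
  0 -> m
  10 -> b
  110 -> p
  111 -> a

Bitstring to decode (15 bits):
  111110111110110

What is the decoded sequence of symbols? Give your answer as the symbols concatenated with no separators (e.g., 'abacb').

Answer: apapp

Derivation:
Bit 0: prefix='1' (no match yet)
Bit 1: prefix='11' (no match yet)
Bit 2: prefix='111' -> emit 'a', reset
Bit 3: prefix='1' (no match yet)
Bit 4: prefix='11' (no match yet)
Bit 5: prefix='110' -> emit 'p', reset
Bit 6: prefix='1' (no match yet)
Bit 7: prefix='11' (no match yet)
Bit 8: prefix='111' -> emit 'a', reset
Bit 9: prefix='1' (no match yet)
Bit 10: prefix='11' (no match yet)
Bit 11: prefix='110' -> emit 'p', reset
Bit 12: prefix='1' (no match yet)
Bit 13: prefix='11' (no match yet)
Bit 14: prefix='110' -> emit 'p', reset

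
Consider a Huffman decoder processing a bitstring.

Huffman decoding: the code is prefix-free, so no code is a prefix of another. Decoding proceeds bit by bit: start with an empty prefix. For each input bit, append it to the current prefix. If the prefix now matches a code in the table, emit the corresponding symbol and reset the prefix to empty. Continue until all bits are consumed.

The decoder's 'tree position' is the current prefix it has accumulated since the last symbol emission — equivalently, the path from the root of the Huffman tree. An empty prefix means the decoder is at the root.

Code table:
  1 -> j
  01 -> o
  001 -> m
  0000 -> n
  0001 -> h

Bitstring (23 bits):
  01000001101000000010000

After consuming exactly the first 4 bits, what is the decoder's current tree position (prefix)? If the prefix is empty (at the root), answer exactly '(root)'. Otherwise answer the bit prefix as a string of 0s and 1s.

Bit 0: prefix='0' (no match yet)
Bit 1: prefix='01' -> emit 'o', reset
Bit 2: prefix='0' (no match yet)
Bit 3: prefix='00' (no match yet)

Answer: 00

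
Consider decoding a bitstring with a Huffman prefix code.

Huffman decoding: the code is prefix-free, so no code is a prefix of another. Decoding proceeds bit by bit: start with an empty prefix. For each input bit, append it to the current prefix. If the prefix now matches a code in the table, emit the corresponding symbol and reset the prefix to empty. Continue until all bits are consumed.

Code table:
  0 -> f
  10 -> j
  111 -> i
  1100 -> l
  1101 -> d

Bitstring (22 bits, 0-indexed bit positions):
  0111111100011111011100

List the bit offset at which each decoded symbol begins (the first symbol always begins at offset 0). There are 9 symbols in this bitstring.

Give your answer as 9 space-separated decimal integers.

Bit 0: prefix='0' -> emit 'f', reset
Bit 1: prefix='1' (no match yet)
Bit 2: prefix='11' (no match yet)
Bit 3: prefix='111' -> emit 'i', reset
Bit 4: prefix='1' (no match yet)
Bit 5: prefix='11' (no match yet)
Bit 6: prefix='111' -> emit 'i', reset
Bit 7: prefix='1' (no match yet)
Bit 8: prefix='10' -> emit 'j', reset
Bit 9: prefix='0' -> emit 'f', reset
Bit 10: prefix='0' -> emit 'f', reset
Bit 11: prefix='1' (no match yet)
Bit 12: prefix='11' (no match yet)
Bit 13: prefix='111' -> emit 'i', reset
Bit 14: prefix='1' (no match yet)
Bit 15: prefix='11' (no match yet)
Bit 16: prefix='110' (no match yet)
Bit 17: prefix='1101' -> emit 'd', reset
Bit 18: prefix='1' (no match yet)
Bit 19: prefix='11' (no match yet)
Bit 20: prefix='110' (no match yet)
Bit 21: prefix='1100' -> emit 'l', reset

Answer: 0 1 4 7 9 10 11 14 18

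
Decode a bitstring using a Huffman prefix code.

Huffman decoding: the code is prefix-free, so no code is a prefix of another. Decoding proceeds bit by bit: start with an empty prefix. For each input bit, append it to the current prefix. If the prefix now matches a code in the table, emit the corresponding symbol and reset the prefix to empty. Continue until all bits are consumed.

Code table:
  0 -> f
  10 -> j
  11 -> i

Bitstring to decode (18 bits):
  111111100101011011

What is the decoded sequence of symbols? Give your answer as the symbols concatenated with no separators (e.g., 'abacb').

Answer: iiijfjjifi

Derivation:
Bit 0: prefix='1' (no match yet)
Bit 1: prefix='11' -> emit 'i', reset
Bit 2: prefix='1' (no match yet)
Bit 3: prefix='11' -> emit 'i', reset
Bit 4: prefix='1' (no match yet)
Bit 5: prefix='11' -> emit 'i', reset
Bit 6: prefix='1' (no match yet)
Bit 7: prefix='10' -> emit 'j', reset
Bit 8: prefix='0' -> emit 'f', reset
Bit 9: prefix='1' (no match yet)
Bit 10: prefix='10' -> emit 'j', reset
Bit 11: prefix='1' (no match yet)
Bit 12: prefix='10' -> emit 'j', reset
Bit 13: prefix='1' (no match yet)
Bit 14: prefix='11' -> emit 'i', reset
Bit 15: prefix='0' -> emit 'f', reset
Bit 16: prefix='1' (no match yet)
Bit 17: prefix='11' -> emit 'i', reset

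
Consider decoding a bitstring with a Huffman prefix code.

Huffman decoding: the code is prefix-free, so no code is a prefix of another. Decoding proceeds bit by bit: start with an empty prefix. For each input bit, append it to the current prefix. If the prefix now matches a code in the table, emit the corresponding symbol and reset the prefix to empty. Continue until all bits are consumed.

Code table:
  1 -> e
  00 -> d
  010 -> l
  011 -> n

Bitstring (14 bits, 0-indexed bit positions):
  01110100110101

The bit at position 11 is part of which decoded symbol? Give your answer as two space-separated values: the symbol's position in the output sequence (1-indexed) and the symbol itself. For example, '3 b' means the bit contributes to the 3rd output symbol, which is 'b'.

Bit 0: prefix='0' (no match yet)
Bit 1: prefix='01' (no match yet)
Bit 2: prefix='011' -> emit 'n', reset
Bit 3: prefix='1' -> emit 'e', reset
Bit 4: prefix='0' (no match yet)
Bit 5: prefix='01' (no match yet)
Bit 6: prefix='010' -> emit 'l', reset
Bit 7: prefix='0' (no match yet)
Bit 8: prefix='01' (no match yet)
Bit 9: prefix='011' -> emit 'n', reset
Bit 10: prefix='0' (no match yet)
Bit 11: prefix='01' (no match yet)
Bit 12: prefix='010' -> emit 'l', reset
Bit 13: prefix='1' -> emit 'e', reset

Answer: 5 l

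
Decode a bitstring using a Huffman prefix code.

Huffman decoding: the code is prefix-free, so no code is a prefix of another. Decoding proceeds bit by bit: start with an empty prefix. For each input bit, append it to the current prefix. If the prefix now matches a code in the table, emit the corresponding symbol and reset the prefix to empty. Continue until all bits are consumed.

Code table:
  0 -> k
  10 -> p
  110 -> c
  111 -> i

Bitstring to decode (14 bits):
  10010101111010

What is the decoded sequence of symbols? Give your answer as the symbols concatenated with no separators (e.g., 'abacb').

Answer: pkppipp

Derivation:
Bit 0: prefix='1' (no match yet)
Bit 1: prefix='10' -> emit 'p', reset
Bit 2: prefix='0' -> emit 'k', reset
Bit 3: prefix='1' (no match yet)
Bit 4: prefix='10' -> emit 'p', reset
Bit 5: prefix='1' (no match yet)
Bit 6: prefix='10' -> emit 'p', reset
Bit 7: prefix='1' (no match yet)
Bit 8: prefix='11' (no match yet)
Bit 9: prefix='111' -> emit 'i', reset
Bit 10: prefix='1' (no match yet)
Bit 11: prefix='10' -> emit 'p', reset
Bit 12: prefix='1' (no match yet)
Bit 13: prefix='10' -> emit 'p', reset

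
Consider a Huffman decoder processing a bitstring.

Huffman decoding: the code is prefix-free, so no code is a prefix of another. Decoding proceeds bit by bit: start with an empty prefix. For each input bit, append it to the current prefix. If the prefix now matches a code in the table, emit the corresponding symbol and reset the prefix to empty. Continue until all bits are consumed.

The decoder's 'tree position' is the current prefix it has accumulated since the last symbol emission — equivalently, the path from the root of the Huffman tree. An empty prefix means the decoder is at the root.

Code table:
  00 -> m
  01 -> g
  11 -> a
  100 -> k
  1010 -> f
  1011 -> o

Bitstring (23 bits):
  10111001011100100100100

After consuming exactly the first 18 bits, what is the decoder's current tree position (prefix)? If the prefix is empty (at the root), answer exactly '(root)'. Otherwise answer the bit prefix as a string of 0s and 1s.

Bit 0: prefix='1' (no match yet)
Bit 1: prefix='10' (no match yet)
Bit 2: prefix='101' (no match yet)
Bit 3: prefix='1011' -> emit 'o', reset
Bit 4: prefix='1' (no match yet)
Bit 5: prefix='10' (no match yet)
Bit 6: prefix='100' -> emit 'k', reset
Bit 7: prefix='1' (no match yet)
Bit 8: prefix='10' (no match yet)
Bit 9: prefix='101' (no match yet)
Bit 10: prefix='1011' -> emit 'o', reset
Bit 11: prefix='1' (no match yet)
Bit 12: prefix='10' (no match yet)
Bit 13: prefix='100' -> emit 'k', reset
Bit 14: prefix='1' (no match yet)
Bit 15: prefix='10' (no match yet)
Bit 16: prefix='100' -> emit 'k', reset
Bit 17: prefix='1' (no match yet)

Answer: 1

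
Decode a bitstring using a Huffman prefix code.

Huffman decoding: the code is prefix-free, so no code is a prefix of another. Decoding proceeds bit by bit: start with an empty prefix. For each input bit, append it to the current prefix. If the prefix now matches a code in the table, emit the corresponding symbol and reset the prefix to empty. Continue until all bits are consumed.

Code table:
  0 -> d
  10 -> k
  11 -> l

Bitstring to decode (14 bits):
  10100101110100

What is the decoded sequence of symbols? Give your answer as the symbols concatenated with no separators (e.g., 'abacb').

Answer: kkdklkkd

Derivation:
Bit 0: prefix='1' (no match yet)
Bit 1: prefix='10' -> emit 'k', reset
Bit 2: prefix='1' (no match yet)
Bit 3: prefix='10' -> emit 'k', reset
Bit 4: prefix='0' -> emit 'd', reset
Bit 5: prefix='1' (no match yet)
Bit 6: prefix='10' -> emit 'k', reset
Bit 7: prefix='1' (no match yet)
Bit 8: prefix='11' -> emit 'l', reset
Bit 9: prefix='1' (no match yet)
Bit 10: prefix='10' -> emit 'k', reset
Bit 11: prefix='1' (no match yet)
Bit 12: prefix='10' -> emit 'k', reset
Bit 13: prefix='0' -> emit 'd', reset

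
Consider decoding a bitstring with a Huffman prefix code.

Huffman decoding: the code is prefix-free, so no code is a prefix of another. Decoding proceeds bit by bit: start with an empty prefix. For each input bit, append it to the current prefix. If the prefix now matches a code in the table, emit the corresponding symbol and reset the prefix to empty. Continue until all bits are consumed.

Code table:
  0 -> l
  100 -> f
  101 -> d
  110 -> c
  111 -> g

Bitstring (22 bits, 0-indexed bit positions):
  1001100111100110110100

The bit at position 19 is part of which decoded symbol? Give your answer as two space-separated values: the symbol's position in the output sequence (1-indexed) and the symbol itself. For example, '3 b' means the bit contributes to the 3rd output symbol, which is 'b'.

Bit 0: prefix='1' (no match yet)
Bit 1: prefix='10' (no match yet)
Bit 2: prefix='100' -> emit 'f', reset
Bit 3: prefix='1' (no match yet)
Bit 4: prefix='11' (no match yet)
Bit 5: prefix='110' -> emit 'c', reset
Bit 6: prefix='0' -> emit 'l', reset
Bit 7: prefix='1' (no match yet)
Bit 8: prefix='11' (no match yet)
Bit 9: prefix='111' -> emit 'g', reset
Bit 10: prefix='1' (no match yet)
Bit 11: prefix='10' (no match yet)
Bit 12: prefix='100' -> emit 'f', reset
Bit 13: prefix='1' (no match yet)
Bit 14: prefix='11' (no match yet)
Bit 15: prefix='110' -> emit 'c', reset
Bit 16: prefix='1' (no match yet)
Bit 17: prefix='11' (no match yet)
Bit 18: prefix='110' -> emit 'c', reset
Bit 19: prefix='1' (no match yet)
Bit 20: prefix='10' (no match yet)
Bit 21: prefix='100' -> emit 'f', reset

Answer: 8 f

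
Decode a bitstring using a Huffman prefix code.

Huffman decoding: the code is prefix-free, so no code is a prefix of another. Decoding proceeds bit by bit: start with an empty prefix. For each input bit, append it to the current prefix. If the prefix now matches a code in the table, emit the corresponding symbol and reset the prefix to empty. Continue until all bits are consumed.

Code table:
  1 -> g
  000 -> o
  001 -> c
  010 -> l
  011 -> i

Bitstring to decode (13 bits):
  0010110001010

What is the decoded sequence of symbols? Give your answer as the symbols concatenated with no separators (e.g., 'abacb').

Answer: ciogl

Derivation:
Bit 0: prefix='0' (no match yet)
Bit 1: prefix='00' (no match yet)
Bit 2: prefix='001' -> emit 'c', reset
Bit 3: prefix='0' (no match yet)
Bit 4: prefix='01' (no match yet)
Bit 5: prefix='011' -> emit 'i', reset
Bit 6: prefix='0' (no match yet)
Bit 7: prefix='00' (no match yet)
Bit 8: prefix='000' -> emit 'o', reset
Bit 9: prefix='1' -> emit 'g', reset
Bit 10: prefix='0' (no match yet)
Bit 11: prefix='01' (no match yet)
Bit 12: prefix='010' -> emit 'l', reset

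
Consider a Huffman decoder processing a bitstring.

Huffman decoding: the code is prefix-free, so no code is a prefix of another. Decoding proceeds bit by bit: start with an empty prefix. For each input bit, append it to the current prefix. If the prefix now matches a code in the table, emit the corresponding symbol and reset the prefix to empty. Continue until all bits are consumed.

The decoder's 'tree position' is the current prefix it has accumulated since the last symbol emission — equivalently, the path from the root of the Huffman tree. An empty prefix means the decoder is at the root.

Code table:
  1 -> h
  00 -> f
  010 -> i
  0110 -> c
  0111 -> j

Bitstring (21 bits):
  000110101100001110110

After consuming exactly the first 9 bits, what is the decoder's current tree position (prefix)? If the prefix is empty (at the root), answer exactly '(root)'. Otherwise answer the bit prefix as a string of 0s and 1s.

Answer: 01

Derivation:
Bit 0: prefix='0' (no match yet)
Bit 1: prefix='00' -> emit 'f', reset
Bit 2: prefix='0' (no match yet)
Bit 3: prefix='01' (no match yet)
Bit 4: prefix='011' (no match yet)
Bit 5: prefix='0110' -> emit 'c', reset
Bit 6: prefix='1' -> emit 'h', reset
Bit 7: prefix='0' (no match yet)
Bit 8: prefix='01' (no match yet)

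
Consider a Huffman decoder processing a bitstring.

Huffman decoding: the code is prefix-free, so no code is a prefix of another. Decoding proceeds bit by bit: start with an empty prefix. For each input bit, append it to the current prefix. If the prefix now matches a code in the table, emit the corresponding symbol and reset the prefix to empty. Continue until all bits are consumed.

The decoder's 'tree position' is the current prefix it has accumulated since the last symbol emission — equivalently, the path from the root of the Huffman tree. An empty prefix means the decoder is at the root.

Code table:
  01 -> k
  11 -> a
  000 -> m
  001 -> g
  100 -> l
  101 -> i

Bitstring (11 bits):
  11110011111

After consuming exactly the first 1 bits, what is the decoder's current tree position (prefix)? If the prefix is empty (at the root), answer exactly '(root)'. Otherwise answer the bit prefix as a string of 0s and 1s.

Answer: 1

Derivation:
Bit 0: prefix='1' (no match yet)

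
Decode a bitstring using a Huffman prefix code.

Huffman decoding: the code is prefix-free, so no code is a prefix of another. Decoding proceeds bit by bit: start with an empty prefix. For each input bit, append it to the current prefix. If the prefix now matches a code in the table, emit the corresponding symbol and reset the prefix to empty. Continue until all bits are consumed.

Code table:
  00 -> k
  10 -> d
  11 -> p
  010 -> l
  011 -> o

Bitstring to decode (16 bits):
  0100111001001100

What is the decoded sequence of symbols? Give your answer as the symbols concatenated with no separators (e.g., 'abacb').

Bit 0: prefix='0' (no match yet)
Bit 1: prefix='01' (no match yet)
Bit 2: prefix='010' -> emit 'l', reset
Bit 3: prefix='0' (no match yet)
Bit 4: prefix='01' (no match yet)
Bit 5: prefix='011' -> emit 'o', reset
Bit 6: prefix='1' (no match yet)
Bit 7: prefix='10' -> emit 'd', reset
Bit 8: prefix='0' (no match yet)
Bit 9: prefix='01' (no match yet)
Bit 10: prefix='010' -> emit 'l', reset
Bit 11: prefix='0' (no match yet)
Bit 12: prefix='01' (no match yet)
Bit 13: prefix='011' -> emit 'o', reset
Bit 14: prefix='0' (no match yet)
Bit 15: prefix='00' -> emit 'k', reset

Answer: lodlok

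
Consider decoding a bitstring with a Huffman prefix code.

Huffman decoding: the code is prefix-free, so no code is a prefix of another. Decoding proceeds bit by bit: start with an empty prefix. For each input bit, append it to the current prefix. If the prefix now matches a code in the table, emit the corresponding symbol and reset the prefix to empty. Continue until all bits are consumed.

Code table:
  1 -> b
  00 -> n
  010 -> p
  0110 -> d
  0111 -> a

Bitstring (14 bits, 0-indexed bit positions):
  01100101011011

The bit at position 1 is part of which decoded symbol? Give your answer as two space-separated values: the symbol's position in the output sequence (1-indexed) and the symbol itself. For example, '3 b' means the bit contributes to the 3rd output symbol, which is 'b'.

Answer: 1 d

Derivation:
Bit 0: prefix='0' (no match yet)
Bit 1: prefix='01' (no match yet)
Bit 2: prefix='011' (no match yet)
Bit 3: prefix='0110' -> emit 'd', reset
Bit 4: prefix='0' (no match yet)
Bit 5: prefix='01' (no match yet)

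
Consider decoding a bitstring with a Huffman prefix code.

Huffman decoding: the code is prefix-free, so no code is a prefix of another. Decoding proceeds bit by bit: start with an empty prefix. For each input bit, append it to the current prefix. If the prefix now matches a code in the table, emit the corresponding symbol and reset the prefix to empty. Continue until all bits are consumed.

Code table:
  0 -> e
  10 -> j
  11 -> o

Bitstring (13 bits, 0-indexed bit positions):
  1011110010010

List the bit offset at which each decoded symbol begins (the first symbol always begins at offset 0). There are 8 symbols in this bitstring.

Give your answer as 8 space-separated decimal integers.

Bit 0: prefix='1' (no match yet)
Bit 1: prefix='10' -> emit 'j', reset
Bit 2: prefix='1' (no match yet)
Bit 3: prefix='11' -> emit 'o', reset
Bit 4: prefix='1' (no match yet)
Bit 5: prefix='11' -> emit 'o', reset
Bit 6: prefix='0' -> emit 'e', reset
Bit 7: prefix='0' -> emit 'e', reset
Bit 8: prefix='1' (no match yet)
Bit 9: prefix='10' -> emit 'j', reset
Bit 10: prefix='0' -> emit 'e', reset
Bit 11: prefix='1' (no match yet)
Bit 12: prefix='10' -> emit 'j', reset

Answer: 0 2 4 6 7 8 10 11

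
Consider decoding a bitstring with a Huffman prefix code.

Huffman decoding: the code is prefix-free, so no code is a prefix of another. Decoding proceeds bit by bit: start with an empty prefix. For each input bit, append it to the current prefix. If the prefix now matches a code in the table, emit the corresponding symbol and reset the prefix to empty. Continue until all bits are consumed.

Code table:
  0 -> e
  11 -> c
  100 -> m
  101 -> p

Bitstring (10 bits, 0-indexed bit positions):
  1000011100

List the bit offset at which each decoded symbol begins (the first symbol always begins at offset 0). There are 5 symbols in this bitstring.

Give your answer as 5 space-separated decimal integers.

Answer: 0 3 4 5 7

Derivation:
Bit 0: prefix='1' (no match yet)
Bit 1: prefix='10' (no match yet)
Bit 2: prefix='100' -> emit 'm', reset
Bit 3: prefix='0' -> emit 'e', reset
Bit 4: prefix='0' -> emit 'e', reset
Bit 5: prefix='1' (no match yet)
Bit 6: prefix='11' -> emit 'c', reset
Bit 7: prefix='1' (no match yet)
Bit 8: prefix='10' (no match yet)
Bit 9: prefix='100' -> emit 'm', reset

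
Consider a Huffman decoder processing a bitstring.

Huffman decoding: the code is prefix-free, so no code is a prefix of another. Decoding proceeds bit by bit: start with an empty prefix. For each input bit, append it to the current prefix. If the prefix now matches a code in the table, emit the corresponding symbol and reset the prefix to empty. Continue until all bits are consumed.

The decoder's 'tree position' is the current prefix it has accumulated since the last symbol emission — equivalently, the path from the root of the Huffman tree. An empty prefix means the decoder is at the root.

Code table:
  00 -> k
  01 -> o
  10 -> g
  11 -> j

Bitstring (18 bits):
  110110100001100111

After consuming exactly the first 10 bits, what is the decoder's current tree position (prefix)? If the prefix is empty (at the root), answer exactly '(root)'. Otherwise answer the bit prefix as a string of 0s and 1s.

Answer: (root)

Derivation:
Bit 0: prefix='1' (no match yet)
Bit 1: prefix='11' -> emit 'j', reset
Bit 2: prefix='0' (no match yet)
Bit 3: prefix='01' -> emit 'o', reset
Bit 4: prefix='1' (no match yet)
Bit 5: prefix='10' -> emit 'g', reset
Bit 6: prefix='1' (no match yet)
Bit 7: prefix='10' -> emit 'g', reset
Bit 8: prefix='0' (no match yet)
Bit 9: prefix='00' -> emit 'k', reset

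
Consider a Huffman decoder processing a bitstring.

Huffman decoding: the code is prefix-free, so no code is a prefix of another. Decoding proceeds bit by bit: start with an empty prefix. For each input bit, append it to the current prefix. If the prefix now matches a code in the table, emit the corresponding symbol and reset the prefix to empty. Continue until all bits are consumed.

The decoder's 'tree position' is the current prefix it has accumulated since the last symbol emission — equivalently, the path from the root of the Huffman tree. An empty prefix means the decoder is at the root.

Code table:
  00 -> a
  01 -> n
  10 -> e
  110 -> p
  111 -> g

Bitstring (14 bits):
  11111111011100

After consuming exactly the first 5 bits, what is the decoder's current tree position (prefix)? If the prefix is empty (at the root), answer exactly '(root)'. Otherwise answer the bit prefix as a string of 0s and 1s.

Answer: 11

Derivation:
Bit 0: prefix='1' (no match yet)
Bit 1: prefix='11' (no match yet)
Bit 2: prefix='111' -> emit 'g', reset
Bit 3: prefix='1' (no match yet)
Bit 4: prefix='11' (no match yet)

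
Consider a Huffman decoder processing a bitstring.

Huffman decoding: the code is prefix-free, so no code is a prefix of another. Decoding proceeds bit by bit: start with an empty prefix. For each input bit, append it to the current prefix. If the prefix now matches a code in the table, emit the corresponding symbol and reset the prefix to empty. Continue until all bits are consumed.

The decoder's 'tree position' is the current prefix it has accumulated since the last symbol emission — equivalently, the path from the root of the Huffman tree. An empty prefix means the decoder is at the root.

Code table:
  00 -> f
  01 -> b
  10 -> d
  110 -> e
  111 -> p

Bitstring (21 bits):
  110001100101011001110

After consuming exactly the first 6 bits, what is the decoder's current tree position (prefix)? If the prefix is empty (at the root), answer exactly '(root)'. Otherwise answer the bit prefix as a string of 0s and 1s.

Bit 0: prefix='1' (no match yet)
Bit 1: prefix='11' (no match yet)
Bit 2: prefix='110' -> emit 'e', reset
Bit 3: prefix='0' (no match yet)
Bit 4: prefix='00' -> emit 'f', reset
Bit 5: prefix='1' (no match yet)

Answer: 1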